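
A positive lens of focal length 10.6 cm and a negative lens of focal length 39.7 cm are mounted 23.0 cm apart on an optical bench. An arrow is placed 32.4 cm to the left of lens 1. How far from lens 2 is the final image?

Lens 1: 1/d_i1 = 1/f₁ − 1/d_o1 = 1/(10.6) − 1/(32.4) = 0.06348, so d_i1 = 15.75 cm.
The intermediate image is 15.75 cm to the right of lens 1, which is 23.0 − (15.75) = 7.250 cm to the left of lens 2, so d_o2 = +7.250 cm.
Lens 2 is diverging, so f₂ = −39.7 cm.
Lens 2: 1/d_i2 = 1/f₂ − 1/d_o2 = 1/(-39.7) − 1/(7.250) = -0.1631, so d_i2 = -6.13 cm.
The final image is virtual, 6.13 cm to the left of lens 2 (overall magnification ≈ -0.41).

6.13 cm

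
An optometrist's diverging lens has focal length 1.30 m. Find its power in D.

P = -0.769 D

For a diverging lens, f = −1.30 m.
P = 1/f = 1/(-1.30 m) = -0.769 D.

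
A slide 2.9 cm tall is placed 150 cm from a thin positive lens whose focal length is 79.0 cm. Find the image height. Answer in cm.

3.23 cm

1/d_i = 1/f − 1/d_o = 1/(79.00) − 1/(150) = 0.005992, so d_i = 166.9 cm.
m = −d_i/d_o = -1.113.
|h_i| = |m|·h_o = 1.113 × 2.9 = 3.23 cm. The image is real, inverted and enlarged, on the far side of the lens.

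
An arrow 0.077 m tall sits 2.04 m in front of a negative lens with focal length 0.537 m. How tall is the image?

For a negative lens, f = -0.537 m.
1/d_i = 1/f − 1/d_o = 1/(-0.5370) − 1/(2.04) = -2.352, so d_i = -0.4251 m.
m = −d_i/d_o = +0.2084.
|h_i| = |m|·h_o = 0.2084 × 0.077 = 0.0160 m. The image is virtual, upright and reduced, on the same side as the object.

0.0160 m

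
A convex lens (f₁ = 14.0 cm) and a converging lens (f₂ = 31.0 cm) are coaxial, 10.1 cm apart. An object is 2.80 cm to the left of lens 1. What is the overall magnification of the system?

Lens 1: 1/d_i1 = 1/(14.0) − 1/(2.80) = -0.2857, so d_i1 = -3.500 cm; m₁ = −d_i1/d_o1 = +1.250.
d_o2 = 10.1 − (-3.500) = 13.60 cm.
Lens 2: 1/d_i2 = 1/(31.0) − 1/(13.60) = -0.04127, so d_i2 = -24.23 cm; m₂ = −d_i2/d_o2 = +1.782.
m = m₁·m₂ = (+1.250)(+1.782) = +2.23.

m = +2.23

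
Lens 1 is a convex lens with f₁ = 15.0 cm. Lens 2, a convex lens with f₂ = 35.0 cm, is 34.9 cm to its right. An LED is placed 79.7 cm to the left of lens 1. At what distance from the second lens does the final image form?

Lens 1: 1/d_i1 = 1/f₁ − 1/d_o1 = 1/(15.0) − 1/(79.7) = 0.05412, so d_i1 = 18.48 cm.
The intermediate image is 18.48 cm to the right of lens 1, which is 34.9 − (18.48) = 16.42 cm to the left of lens 2, so d_o2 = +16.42 cm.
Lens 2: 1/d_i2 = 1/f₂ − 1/d_o2 = 1/(35.0) − 1/(16.42) = -0.03233, so d_i2 = -30.9 cm.
The final image is virtual, 30.9 cm to the left of lens 2 (overall magnification ≈ -0.44).

30.9 cm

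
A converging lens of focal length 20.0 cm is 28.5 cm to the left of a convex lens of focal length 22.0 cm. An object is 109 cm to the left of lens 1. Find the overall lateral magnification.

Lens 1: 1/d_i1 = 1/(20.0) − 1/(109) = 0.04083, so d_i1 = 24.49 cm; m₁ = −d_i1/d_o1 = -0.2247.
d_o2 = 28.5 − (24.49) = 4.010 cm.
Lens 2: 1/d_i2 = 1/(22.0) − 1/(4.010) = -0.2039, so d_i2 = -4.904 cm; m₂ = −d_i2/d_o2 = +1.223.
m = m₁·m₂ = (-0.2247)(+1.223) = -0.275.

m = -0.275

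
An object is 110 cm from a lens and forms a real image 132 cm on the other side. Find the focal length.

Real image ⇒ d_i = +132 cm.
1/f = 1/d_o + 1/d_i = 1/(110) + 1/(132) = 0.01667, so f = 60.0 cm.
Since f is positive, the lens is converging.

f = 60.0 cm (converging)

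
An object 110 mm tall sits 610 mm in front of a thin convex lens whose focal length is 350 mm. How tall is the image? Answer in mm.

148 mm

1/d_i = 1/f − 1/d_o = 1/(350.0) − 1/(610) = 0.001218, so d_i = 821.2 mm.
m = −d_i/d_o = -1.346.
|h_i| = |m|·h_o = 1.346 × 110 = 148 mm. The image is real, inverted and enlarged, on the far side of the lens.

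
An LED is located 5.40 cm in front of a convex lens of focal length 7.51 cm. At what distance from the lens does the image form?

19.2 cm

Lens equation: 1/v = 1/f − 1/u = 1/(7.510) − 1/(5.40) = 0.1332 − 0.1852 = -0.05203, so v = -19.2 cm.
The image is virtual, upright and enlarged, on the same side as the object.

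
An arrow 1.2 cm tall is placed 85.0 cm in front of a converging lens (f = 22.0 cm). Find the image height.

0.419 cm

1/d_i = 1/f − 1/d_o = 1/(22.00) − 1/(85.0) = 0.03369, so d_i = 29.68 cm.
m = −d_i/d_o = -0.3492.
|h_i| = |m|·h_o = 0.3492 × 1.2 = 0.419 cm. The image is real, inverted and reduced, on the far side of the lens.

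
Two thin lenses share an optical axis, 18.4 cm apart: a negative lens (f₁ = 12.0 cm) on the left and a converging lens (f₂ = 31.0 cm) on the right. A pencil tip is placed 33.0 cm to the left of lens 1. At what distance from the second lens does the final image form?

Lens 1 is diverging, so f₁ = −12.0 cm.
Lens 1: 1/d_i1 = 1/f₁ − 1/d_o1 = 1/(-12.0) − 1/(33.0) = -0.1136, so d_i1 = -8.800 cm.
The intermediate image is 8.800 cm to the left of lens 1 (virtual), which is 18.4 − (-8.800) = 27.20 cm to the left of lens 2, so d_o2 = +27.20 cm.
Lens 2: 1/d_i2 = 1/f₂ − 1/d_o2 = 1/(31.0) − 1/(27.20) = -0.004507, so d_i2 = -222 cm.
The final image is virtual, 222 cm to the left of lens 2 (overall magnification ≈ 2.2).

222 cm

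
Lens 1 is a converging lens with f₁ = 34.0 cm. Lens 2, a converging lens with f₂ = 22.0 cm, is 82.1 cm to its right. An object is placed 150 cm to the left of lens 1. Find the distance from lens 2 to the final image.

Lens 1: 1/d_i1 = 1/f₁ − 1/d_o1 = 1/(34.0) − 1/(150) = 0.02275, so d_i1 = 43.97 cm.
The intermediate image is 43.97 cm to the right of lens 1, which is 82.1 − (43.97) = 38.13 cm to the left of lens 2, so d_o2 = +38.13 cm.
Lens 2: 1/d_i2 = 1/f₂ − 1/d_o2 = 1/(22.0) − 1/(38.13) = 0.01923, so d_i2 = 52.0 cm.
The final image is real, 52.0 cm to the right of lens 2 (overall magnification ≈ 0.40).

52.0 cm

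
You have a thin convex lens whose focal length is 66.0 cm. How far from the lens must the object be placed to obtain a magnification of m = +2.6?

m = −d_i/d_o ⇒ d_i = −m·d_o.
1/f = 1/d_o + 1/d_i = 1/d_o − 1/(m·d_o) = (1 − 1/m)/d_o, so d_o = f(1 − 1/m) = (66.00)(1 − 1/(+2.6)) = 40.6 cm.

40.6 cm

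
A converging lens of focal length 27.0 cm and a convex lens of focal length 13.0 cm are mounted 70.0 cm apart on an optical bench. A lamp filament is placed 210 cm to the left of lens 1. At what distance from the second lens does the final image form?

Lens 1: 1/d_i1 = 1/f₁ − 1/d_o1 = 1/(27.0) − 1/(210) = 0.03228, so d_i1 = 30.98 cm.
The intermediate image is 30.98 cm to the right of lens 1, which is 70.0 − (30.98) = 39.02 cm to the left of lens 2, so d_o2 = +39.02 cm.
Lens 2: 1/d_i2 = 1/f₂ − 1/d_o2 = 1/(13.0) − 1/(39.02) = 0.05130, so d_i2 = 19.5 cm.
The final image is real, 19.5 cm to the right of lens 2 (overall magnification ≈ 0.074).

19.5 cm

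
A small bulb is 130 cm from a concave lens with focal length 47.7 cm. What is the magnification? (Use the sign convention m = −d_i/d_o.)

For a concave lens, f = -47.7 cm.
1/d_i = 1/f − 1/d_o = 1/(-47.70) − 1/(130) = -0.02866, so d_i = -34.90 cm.
m = −d_i/d_o = −(-34.90)/(130) = +0.268.
The image is virtual, upright and reduced, on the same side as the object.

m = +0.268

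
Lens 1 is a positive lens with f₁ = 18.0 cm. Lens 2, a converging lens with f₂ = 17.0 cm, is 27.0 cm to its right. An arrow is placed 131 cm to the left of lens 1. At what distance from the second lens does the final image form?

9.59 cm

Lens 1: 1/d_i1 = 1/f₁ − 1/d_o1 = 1/(18.0) − 1/(131) = 0.04792, so d_i1 = 20.87 cm.
The intermediate image is 20.87 cm to the right of lens 1, which is 27.0 − (20.87) = 6.130 cm to the left of lens 2, so d_o2 = +6.130 cm.
Lens 2: 1/d_i2 = 1/f₂ − 1/d_o2 = 1/(17.0) − 1/(6.130) = -0.1043, so d_i2 = -9.59 cm.
The final image is virtual, 9.59 cm to the left of lens 2 (overall magnification ≈ -0.25).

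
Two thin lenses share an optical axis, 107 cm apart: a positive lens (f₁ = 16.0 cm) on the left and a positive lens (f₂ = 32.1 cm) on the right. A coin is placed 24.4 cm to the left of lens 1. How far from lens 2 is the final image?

68.4 cm

Lens 1: 1/d_i1 = 1/f₁ − 1/d_o1 = 1/(16.0) − 1/(24.4) = 0.02152, so d_i1 = 46.48 cm.
The intermediate image is 46.48 cm to the right of lens 1, which is 107 − (46.48) = 60.52 cm to the left of lens 2, so d_o2 = +60.52 cm.
Lens 2: 1/d_i2 = 1/f₂ − 1/d_o2 = 1/(32.1) − 1/(60.52) = 0.01463, so d_i2 = 68.4 cm.
The final image is real, 68.4 cm to the right of lens 2 (overall magnification ≈ 2.2).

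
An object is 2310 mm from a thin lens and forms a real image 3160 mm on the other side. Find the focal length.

f = 1330 mm (converging)

Real image ⇒ d_i = +3160 mm.
1/f = 1/d_o + 1/d_i = 1/(2310) + 1/(3160) = 0.0007494, so f = 1330 mm.
Since f is positive, the thin lens is converging.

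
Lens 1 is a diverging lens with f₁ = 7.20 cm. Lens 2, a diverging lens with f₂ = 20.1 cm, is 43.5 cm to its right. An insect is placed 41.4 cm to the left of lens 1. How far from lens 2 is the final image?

14.3 cm

Lens 1 is diverging, so f₁ = −7.20 cm.
Lens 1: 1/d_i1 = 1/f₁ − 1/d_o1 = 1/(-7.20) − 1/(41.4) = -0.1630, so d_i1 = -6.133 cm.
The intermediate image is 6.133 cm to the left of lens 1 (virtual), which is 43.5 − (-6.133) = 49.63 cm to the left of lens 2, so d_o2 = +49.63 cm.
Lens 2 is diverging, so f₂ = −20.1 cm.
Lens 2: 1/d_i2 = 1/f₂ − 1/d_o2 = 1/(-20.1) − 1/(49.63) = -0.06990, so d_i2 = -14.3 cm.
The final image is virtual, 14.3 cm to the left of lens 2 (overall magnification ≈ 0.043).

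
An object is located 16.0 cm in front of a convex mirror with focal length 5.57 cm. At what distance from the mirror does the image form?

4.13 cm

For a convex mirror, f = -5.57 cm.
Mirror equation: 1/q = 1/f − 1/p = 1/(-5.570) − 1/(16.0) = -0.1795 − 0.06250 = -0.2420, so q = -4.13 cm.
The image is virtual, upright and reduced, behind the mirror.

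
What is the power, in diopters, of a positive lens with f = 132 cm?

P = +0.758 D

f = 132 cm = 1.32 m.
P = 1/f = 1/(1.32 m) = +0.758 D.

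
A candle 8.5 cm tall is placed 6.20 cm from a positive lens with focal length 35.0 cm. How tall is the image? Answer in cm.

1/d_i = 1/f − 1/d_o = 1/(35.00) − 1/(6.20) = -0.1327, so d_i = -7.535 cm.
m = −d_i/d_o = +1.215.
|h_i| = |m|·h_o = 1.215 × 8.5 = 10.3 cm. The image is virtual, upright and enlarged, on the same side as the object.

10.3 cm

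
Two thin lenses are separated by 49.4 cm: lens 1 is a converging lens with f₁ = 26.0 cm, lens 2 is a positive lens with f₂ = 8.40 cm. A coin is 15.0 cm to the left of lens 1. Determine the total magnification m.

m = -0.260

Lens 1: 1/d_i1 = 1/(26.0) − 1/(15.0) = -0.02821, so d_i1 = -35.45 cm; m₁ = −d_i1/d_o1 = +2.363.
d_o2 = 49.4 − (-35.45) = 84.85 cm.
Lens 2: 1/d_i2 = 1/(8.40) − 1/(84.85) = 0.1073, so d_i2 = 9.323 cm; m₂ = −d_i2/d_o2 = -0.1099.
m = m₁·m₂ = (+2.363)(-0.1099) = -0.260.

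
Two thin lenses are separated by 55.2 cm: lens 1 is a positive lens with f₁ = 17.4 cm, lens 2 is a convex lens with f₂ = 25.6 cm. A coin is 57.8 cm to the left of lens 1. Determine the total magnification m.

Lens 1: 1/d_i1 = 1/(17.4) − 1/(57.8) = 0.04017, so d_i1 = 24.89 cm; m₁ = −d_i1/d_o1 = -0.4306.
d_o2 = 55.2 − (24.89) = 30.31 cm.
Lens 2: 1/d_i2 = 1/(25.6) − 1/(30.31) = 0.006070, so d_i2 = 164.7 cm; m₂ = −d_i2/d_o2 = -5.435.
m = m₁·m₂ = (-0.4306)(-5.435) = +2.34.

m = +2.34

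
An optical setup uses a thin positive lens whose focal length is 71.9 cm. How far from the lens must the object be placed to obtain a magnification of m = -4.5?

87.9 cm

m = −d_i/d_o ⇒ d_i = −m·d_o.
1/f = 1/d_o + 1/d_i = 1/d_o − 1/(m·d_o) = (1 − 1/m)/d_o, so d_o = f(1 − 1/m) = (71.90)(1 − 1/(-4.5)) = 87.9 cm.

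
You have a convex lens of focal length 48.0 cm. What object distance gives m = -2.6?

66.5 cm

m = −d_i/d_o ⇒ d_i = −m·d_o.
1/f = 1/d_o + 1/d_i = 1/d_o − 1/(m·d_o) = (1 − 1/m)/d_o, so d_o = f(1 − 1/m) = (48.00)(1 − 1/(-2.6)) = 66.5 cm.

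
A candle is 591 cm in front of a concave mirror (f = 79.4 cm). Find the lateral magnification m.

1/d_i = 1/f − 1/d_o = 1/(79.40) − 1/(591) = 0.01090, so d_i = 91.72 cm.
m = −d_i/d_o = −(91.72)/(591) = -0.155.
The image is real, inverted and reduced, in front of the mirror.

m = -0.155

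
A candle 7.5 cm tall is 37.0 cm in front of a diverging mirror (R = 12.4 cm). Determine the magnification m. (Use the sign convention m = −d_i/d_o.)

m = +0.144

f = R/2 = 12.4/2 = 6.200 cm; for a diverging mirror, f = -6.200 cm.
1/d_i = 1/f − 1/d_o = 1/(-6.200) − 1/(37.0) = -0.1883, so d_i = -5.310 cm.
m = −d_i/d_o = −(-5.310)/(37.0) = +0.144.
The image is virtual, upright and reduced, behind the mirror.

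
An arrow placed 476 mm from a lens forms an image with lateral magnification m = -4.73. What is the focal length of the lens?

m = −d_i/d_o ⇒ d_i = −m·d_o = −(-4.73)·(476) = 2251 mm.
1/f = 1/d_o + 1/d_i = 1/(476) + 1/(2251) = 0.002545, so f = 393 mm.
Since f is positive, the lens is converging.

f = 393 mm (converging)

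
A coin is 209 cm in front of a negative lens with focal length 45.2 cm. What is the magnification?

m = +0.178

For a negative lens, f = -45.2 cm.
1/d_i = 1/f − 1/d_o = 1/(-45.20) − 1/(209) = -0.02691, so d_i = -37.16 cm.
m = −d_i/d_o = −(-37.16)/(209) = +0.178.
The image is virtual, upright and reduced, on the same side as the object.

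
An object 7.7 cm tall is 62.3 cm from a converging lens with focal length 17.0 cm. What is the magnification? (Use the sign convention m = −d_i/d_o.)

m = -0.375

1/d_i = 1/f − 1/d_o = 1/(17.00) − 1/(62.3) = 0.04277, so d_i = 23.38 cm.
m = −d_i/d_o = −(23.38)/(62.3) = -0.375.
The image is real, inverted and reduced, on the far side of the lens.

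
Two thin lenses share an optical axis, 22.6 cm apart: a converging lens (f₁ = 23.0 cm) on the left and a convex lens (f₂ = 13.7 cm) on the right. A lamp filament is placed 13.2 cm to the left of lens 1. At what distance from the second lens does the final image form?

Lens 1: 1/d_i1 = 1/f₁ − 1/d_o1 = 1/(23.0) − 1/(13.2) = -0.03228, so d_i1 = -30.98 cm.
The intermediate image is 30.98 cm to the left of lens 1 (virtual), which is 22.6 − (-30.98) = 53.58 cm to the left of lens 2, so d_o2 = +53.58 cm.
Lens 2: 1/d_i2 = 1/f₂ − 1/d_o2 = 1/(13.7) − 1/(53.58) = 0.05433, so d_i2 = 18.4 cm.
The final image is real, 18.4 cm to the right of lens 2 (overall magnification ≈ -0.81).

18.4 cm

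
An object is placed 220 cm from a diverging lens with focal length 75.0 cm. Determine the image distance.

55.9 cm

For a diverging lens, f = -75.0 cm.
Thin-lens equation: 1/s_i = 1/f − 1/s_o = 1/(-75.00) − 1/(220) = -0.01333 − 0.004545 = -0.01788, so s_i = -55.9 cm.
The image is virtual, upright and reduced, on the same side as the object.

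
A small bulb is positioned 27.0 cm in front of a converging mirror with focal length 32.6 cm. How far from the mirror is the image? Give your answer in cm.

157 cm

Mirror equation: 1/d_i = 1/f − 1/d_o = 1/(32.60) − 1/(27.0) = 0.03067 − 0.03704 = -0.006362, so d_i = -157 cm.
The image is virtual, upright and enlarged, behind the mirror.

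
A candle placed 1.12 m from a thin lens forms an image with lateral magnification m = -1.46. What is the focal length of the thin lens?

m = −d_i/d_o ⇒ d_i = −m·d_o = −(-1.46)·(1.12) = 1.635 m.
1/f = 1/d_o + 1/d_i = 1/(1.12) + 1/(1.635) = 1.504, so f = 0.665 m.
Since f is positive, the thin lens is converging.

f = 0.665 m (converging)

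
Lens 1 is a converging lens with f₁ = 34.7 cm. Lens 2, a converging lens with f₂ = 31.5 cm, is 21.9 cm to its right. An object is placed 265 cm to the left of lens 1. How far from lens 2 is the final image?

Lens 1: 1/d_i1 = 1/f₁ − 1/d_o1 = 1/(34.7) − 1/(265) = 0.02504, so d_i1 = 39.93 cm.
The intermediate image is 39.93 cm to the right of lens 1, which lies 18.03 cm to the right of lens 2 — a virtual object — so d_o2 = −18.03 cm.
Lens 2: 1/d_i2 = 1/f₂ − 1/d_o2 = 1/(31.5) − 1/(-18.03) = 0.08721, so d_i2 = 11.5 cm.
The final image is real, 11.5 cm to the right of lens 2 (overall magnification ≈ -0.096).

11.5 cm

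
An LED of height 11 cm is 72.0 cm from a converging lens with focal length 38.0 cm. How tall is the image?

12.3 cm

1/d_i = 1/f − 1/d_o = 1/(38.00) − 1/(72.0) = 0.01243, so d_i = 80.47 cm.
m = −d_i/d_o = -1.118.
|h_i| = |m|·h_o = 1.118 × 11 = 12.3 cm. The image is real, inverted and enlarged, on the far side of the lens.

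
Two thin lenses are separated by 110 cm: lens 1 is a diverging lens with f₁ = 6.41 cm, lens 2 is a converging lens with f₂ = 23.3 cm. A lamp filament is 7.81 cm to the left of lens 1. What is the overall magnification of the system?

f₁ = −6.41 cm (diverging).
Lens 1: 1/d_i1 = 1/(-6.41) − 1/(7.81) = -0.2840, so d_i1 = -3.521 cm; m₁ = −d_i1/d_o1 = +0.4508.
d_o2 = 110 − (-3.521) = 113.5 cm.
Lens 2: 1/d_i2 = 1/(23.3) − 1/(113.5) = 0.03411, so d_i2 = 29.32 cm; m₂ = −d_i2/d_o2 = -0.2583.
m = m₁·m₂ = (+0.4508)(-0.2583) = -0.116.

m = -0.116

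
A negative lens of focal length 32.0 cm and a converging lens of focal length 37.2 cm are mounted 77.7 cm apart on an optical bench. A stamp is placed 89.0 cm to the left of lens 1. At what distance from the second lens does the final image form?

58.8 cm

Lens 1 is diverging, so f₁ = −32.0 cm.
Lens 1: 1/d_i1 = 1/f₁ − 1/d_o1 = 1/(-32.0) − 1/(89.0) = -0.04249, so d_i1 = -23.54 cm.
The intermediate image is 23.54 cm to the left of lens 1 (virtual), which is 77.7 − (-23.54) = 101.2 cm to the left of lens 2, so d_o2 = +101.2 cm.
Lens 2: 1/d_i2 = 1/f₂ − 1/d_o2 = 1/(37.2) − 1/(101.2) = 0.01700, so d_i2 = 58.8 cm.
The final image is real, 58.8 cm to the right of lens 2 (overall magnification ≈ -0.15).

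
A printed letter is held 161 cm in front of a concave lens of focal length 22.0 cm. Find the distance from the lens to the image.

For a concave lens, f = -22.0 cm.
Lens equation: 1/v = 1/f − 1/u = 1/(-22.00) − 1/(161) = -0.04545 − 0.006211 = -0.05167, so v = -19.4 cm.
The image is virtual, upright and reduced, on the same side as the object.

19.4 cm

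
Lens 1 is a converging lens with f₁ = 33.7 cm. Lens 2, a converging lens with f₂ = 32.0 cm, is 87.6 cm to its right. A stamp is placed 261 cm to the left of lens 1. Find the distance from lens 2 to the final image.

92.6 cm

Lens 1: 1/d_i1 = 1/f₁ − 1/d_o1 = 1/(33.7) − 1/(261) = 0.02584, so d_i1 = 38.70 cm.
The intermediate image is 38.70 cm to the right of lens 1, which is 87.6 − (38.70) = 48.90 cm to the left of lens 2, so d_o2 = +48.90 cm.
Lens 2: 1/d_i2 = 1/f₂ − 1/d_o2 = 1/(32.0) − 1/(48.90) = 0.01080, so d_i2 = 92.6 cm.
The final image is real, 92.6 cm to the right of lens 2 (overall magnification ≈ 0.28).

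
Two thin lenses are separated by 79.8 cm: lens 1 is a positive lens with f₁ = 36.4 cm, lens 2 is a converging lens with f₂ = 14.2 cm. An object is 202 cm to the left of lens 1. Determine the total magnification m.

m = +0.147

Lens 1: 1/d_i1 = 1/(36.4) − 1/(202) = 0.02252, so d_i1 = 44.40 cm; m₁ = −d_i1/d_o1 = -0.2198.
d_o2 = 79.8 − (44.40) = 35.40 cm.
Lens 2: 1/d_i2 = 1/(14.2) − 1/(35.40) = 0.04217, so d_i2 = 23.71 cm; m₂ = −d_i2/d_o2 = -0.6698.
m = m₁·m₂ = (-0.2198)(-0.6698) = +0.147.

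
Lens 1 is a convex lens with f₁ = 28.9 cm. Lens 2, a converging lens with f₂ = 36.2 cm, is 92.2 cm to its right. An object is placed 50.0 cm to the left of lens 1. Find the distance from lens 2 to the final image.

Lens 1: 1/d_i1 = 1/f₁ − 1/d_o1 = 1/(28.9) − 1/(50.0) = 0.01460, so d_i1 = 68.48 cm.
The intermediate image is 68.48 cm to the right of lens 1, which is 92.2 − (68.48) = 23.72 cm to the left of lens 2, so d_o2 = +23.72 cm.
Lens 2: 1/d_i2 = 1/f₂ − 1/d_o2 = 1/(36.2) − 1/(23.72) = -0.01453, so d_i2 = -68.8 cm.
The final image is virtual, 68.8 cm to the left of lens 2 (overall magnification ≈ -4.0).

68.8 cm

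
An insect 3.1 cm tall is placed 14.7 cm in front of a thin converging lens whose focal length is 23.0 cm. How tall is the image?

8.59 cm

1/d_i = 1/f − 1/d_o = 1/(23.00) − 1/(14.7) = -0.02455, so d_i = -40.73 cm.
m = −d_i/d_o = +2.771.
|h_i| = |m|·h_o = 2.771 × 3.1 = 8.59 cm. The image is virtual, upright and enlarged, on the same side as the object.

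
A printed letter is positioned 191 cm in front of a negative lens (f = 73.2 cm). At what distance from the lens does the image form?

For a negative lens, f = -73.2 cm.
Lens equation: 1/d_i = 1/f − 1/d_o = 1/(-73.20) − 1/(191) = -0.01366 − 0.005236 = -0.01890, so d_i = -52.9 cm.
The image is virtual, upright and reduced, on the same side as the object.

52.9 cm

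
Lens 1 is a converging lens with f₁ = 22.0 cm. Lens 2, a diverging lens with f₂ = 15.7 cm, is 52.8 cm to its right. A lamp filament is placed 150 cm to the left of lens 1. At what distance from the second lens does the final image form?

Lens 1: 1/d_i1 = 1/f₁ − 1/d_o1 = 1/(22.0) − 1/(150) = 0.03879, so d_i1 = 25.78 cm.
The intermediate image is 25.78 cm to the right of lens 1, which is 52.8 − (25.78) = 27.02 cm to the left of lens 2, so d_o2 = +27.02 cm.
Lens 2 is diverging, so f₂ = −15.7 cm.
Lens 2: 1/d_i2 = 1/f₂ − 1/d_o2 = 1/(-15.7) − 1/(27.02) = -0.1007, so d_i2 = -9.93 cm.
The final image is virtual, 9.93 cm to the left of lens 2 (overall magnification ≈ -0.063).

9.93 cm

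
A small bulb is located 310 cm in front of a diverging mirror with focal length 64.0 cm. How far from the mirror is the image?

For a diverging mirror, f = -64.0 cm.
Mirror equation: 1/s_i = 1/f − 1/s_o = 1/(-64.00) − 1/(310) = -0.01562 − 0.003226 = -0.01885, so s_i = -53.0 cm.
The image is virtual, upright and reduced, behind the mirror.

53.0 cm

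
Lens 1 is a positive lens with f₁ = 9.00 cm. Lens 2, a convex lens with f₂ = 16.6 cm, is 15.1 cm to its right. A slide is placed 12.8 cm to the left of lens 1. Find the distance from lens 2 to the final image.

Lens 1: 1/d_i1 = 1/f₁ − 1/d_o1 = 1/(9.00) − 1/(12.8) = 0.03299, so d_i1 = 30.32 cm.
The intermediate image is 30.32 cm to the right of lens 1, which lies 15.22 cm to the right of lens 2 — a virtual object — so d_o2 = −15.22 cm.
Lens 2: 1/d_i2 = 1/f₂ − 1/d_o2 = 1/(16.6) − 1/(-15.22) = 0.1259, so d_i2 = 7.94 cm.
The final image is real, 7.94 cm to the right of lens 2 (overall magnification ≈ -1.2).

7.94 cm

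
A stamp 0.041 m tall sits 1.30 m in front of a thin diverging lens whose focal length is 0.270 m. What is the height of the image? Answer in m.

0.00705 m

For a diverging lens, f = -0.270 m.
1/d_i = 1/f − 1/d_o = 1/(-0.2700) − 1/(1.30) = -4.473, so d_i = -0.2236 m.
m = −d_i/d_o = +0.1720.
|h_i| = |m|·h_o = 0.1720 × 0.041 = 0.00705 m. The image is virtual, upright and reduced, on the same side as the object.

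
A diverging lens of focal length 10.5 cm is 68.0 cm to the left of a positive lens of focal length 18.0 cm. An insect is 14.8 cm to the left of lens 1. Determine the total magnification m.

m = -0.133

f₁ = −10.5 cm (diverging).
Lens 1: 1/d_i1 = 1/(-10.5) − 1/(14.8) = -0.1628, so d_i1 = -6.142 cm; m₁ = −d_i1/d_o1 = +0.4150.
d_o2 = 68.0 − (-6.142) = 74.14 cm.
Lens 2: 1/d_i2 = 1/(18.0) − 1/(74.14) = 0.04207, so d_i2 = 23.77 cm; m₂ = −d_i2/d_o2 = -0.3206.
m = m₁·m₂ = (+0.4150)(-0.3206) = -0.133.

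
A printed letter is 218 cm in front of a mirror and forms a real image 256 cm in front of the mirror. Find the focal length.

f = 118 cm (concave)

Real image ⇒ d_i = +256 cm.
1/f = 1/d_o + 1/d_i = 1/(218) + 1/(256) = 0.008493, so f = 118 cm.
Since f is positive, the mirror is concave.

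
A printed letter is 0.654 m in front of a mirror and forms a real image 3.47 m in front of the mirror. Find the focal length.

f = 0.550 m (concave)

Real image ⇒ d_i = +3.47 m.
1/f = 1/d_o + 1/d_i = 1/(0.654) + 1/(3.47) = 1.817, so f = 0.550 m.
Since f is positive, the mirror is concave.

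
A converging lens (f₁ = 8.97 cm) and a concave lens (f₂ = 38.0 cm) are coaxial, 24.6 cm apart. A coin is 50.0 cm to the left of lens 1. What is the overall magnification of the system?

Lens 1: 1/d_i1 = 1/(8.97) − 1/(50.0) = 0.09148, so d_i1 = 10.93 cm; m₁ = −d_i1/d_o1 = -0.2186.
d_o2 = 24.6 − (10.93) = 13.67 cm.
f₂ = −38.0 cm (diverging).
Lens 2: 1/d_i2 = 1/(-38.0) − 1/(13.67) = -0.09947, so d_i2 = -10.05 cm; m₂ = −d_i2/d_o2 = +0.7354.
m = m₁·m₂ = (-0.2186)(+0.7354) = -0.161.

m = -0.161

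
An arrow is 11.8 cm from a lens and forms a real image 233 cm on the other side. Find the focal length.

f = 11.2 cm (converging)

Real image ⇒ d_i = +233 cm.
1/f = 1/d_o + 1/d_i = 1/(11.8) + 1/(233) = 0.08904, so f = 11.2 cm.
Since f is positive, the lens is converging.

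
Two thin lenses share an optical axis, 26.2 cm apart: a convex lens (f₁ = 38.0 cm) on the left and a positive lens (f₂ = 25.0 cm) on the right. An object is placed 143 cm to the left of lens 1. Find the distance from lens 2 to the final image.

Lens 1: 1/d_i1 = 1/f₁ − 1/d_o1 = 1/(38.0) − 1/(143) = 0.01932, so d_i1 = 51.75 cm.
The intermediate image is 51.75 cm to the right of lens 1, which lies 25.55 cm to the right of lens 2 — a virtual object — so d_o2 = −25.55 cm.
Lens 2: 1/d_i2 = 1/f₂ − 1/d_o2 = 1/(25.0) − 1/(-25.55) = 0.07914, so d_i2 = 12.6 cm.
The final image is real, 12.6 cm to the right of lens 2 (overall magnification ≈ -0.18).

12.6 cm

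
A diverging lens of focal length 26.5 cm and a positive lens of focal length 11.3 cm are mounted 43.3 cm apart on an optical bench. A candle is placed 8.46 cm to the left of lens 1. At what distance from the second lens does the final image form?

14.6 cm

Lens 1 is diverging, so f₁ = −26.5 cm.
Lens 1: 1/d_i1 = 1/f₁ − 1/d_o1 = 1/(-26.5) − 1/(8.46) = -0.1559, so d_i1 = -6.413 cm.
The intermediate image is 6.413 cm to the left of lens 1 (virtual), which is 43.3 − (-6.413) = 49.71 cm to the left of lens 2, so d_o2 = +49.71 cm.
Lens 2: 1/d_i2 = 1/f₂ − 1/d_o2 = 1/(11.3) − 1/(49.71) = 0.06838, so d_i2 = 14.6 cm.
The final image is real, 14.6 cm to the right of lens 2 (overall magnification ≈ -0.22).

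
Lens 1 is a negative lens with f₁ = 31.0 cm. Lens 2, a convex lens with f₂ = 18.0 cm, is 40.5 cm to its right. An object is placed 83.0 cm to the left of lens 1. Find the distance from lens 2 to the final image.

25.2 cm

Lens 1 is diverging, so f₁ = −31.0 cm.
Lens 1: 1/d_i1 = 1/f₁ − 1/d_o1 = 1/(-31.0) − 1/(83.0) = -0.04431, so d_i1 = -22.57 cm.
The intermediate image is 22.57 cm to the left of lens 1 (virtual), which is 40.5 − (-22.57) = 63.07 cm to the left of lens 2, so d_o2 = +63.07 cm.
Lens 2: 1/d_i2 = 1/f₂ − 1/d_o2 = 1/(18.0) − 1/(63.07) = 0.03970, so d_i2 = 25.2 cm.
The final image is real, 25.2 cm to the right of lens 2 (overall magnification ≈ -0.11).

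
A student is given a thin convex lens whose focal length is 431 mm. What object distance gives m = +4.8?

m = −d_i/d_o ⇒ d_i = −m·d_o.
1/f = 1/d_o + 1/d_i = 1/d_o − 1/(m·d_o) = (1 − 1/m)/d_o, so d_o = f(1 − 1/m) = (431.0)(1 − 1/(+4.8)) = 341 mm.

341 mm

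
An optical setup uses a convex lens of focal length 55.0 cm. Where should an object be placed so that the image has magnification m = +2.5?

m = −d_i/d_o ⇒ d_i = −m·d_o.
1/f = 1/d_o + 1/d_i = 1/d_o − 1/(m·d_o) = (1 − 1/m)/d_o, so d_o = f(1 − 1/m) = (55.00)(1 − 1/(+2.5)) = 33.0 cm.

33.0 cm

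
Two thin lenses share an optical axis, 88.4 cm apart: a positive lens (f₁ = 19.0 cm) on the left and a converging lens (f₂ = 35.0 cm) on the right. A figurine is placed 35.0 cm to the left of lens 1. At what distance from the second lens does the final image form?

138 cm

Lens 1: 1/d_i1 = 1/f₁ − 1/d_o1 = 1/(19.0) − 1/(35.0) = 0.02406, so d_i1 = 41.56 cm.
The intermediate image is 41.56 cm to the right of lens 1, which is 88.4 − (41.56) = 46.84 cm to the left of lens 2, so d_o2 = +46.84 cm.
Lens 2: 1/d_i2 = 1/f₂ − 1/d_o2 = 1/(35.0) − 1/(46.84) = 0.007222, so d_i2 = 138 cm.
The final image is real, 138 cm to the right of lens 2 (overall magnification ≈ 3.5).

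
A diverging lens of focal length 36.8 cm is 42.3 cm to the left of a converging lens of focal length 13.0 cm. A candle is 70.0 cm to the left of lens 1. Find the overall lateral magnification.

m = -0.0839

f₁ = −36.8 cm (diverging).
Lens 1: 1/d_i1 = 1/(-36.8) − 1/(70.0) = -0.04146, so d_i1 = -24.12 cm; m₁ = −d_i1/d_o1 = +0.3446.
d_o2 = 42.3 − (-24.12) = 66.42 cm.
Lens 2: 1/d_i2 = 1/(13.0) − 1/(66.42) = 0.06187, so d_i2 = 16.16 cm; m₂ = −d_i2/d_o2 = -0.2434.
m = m₁·m₂ = (+0.3446)(-0.2434) = -0.0839.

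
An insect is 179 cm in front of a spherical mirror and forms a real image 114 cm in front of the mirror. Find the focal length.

Real image ⇒ d_i = +114 cm.
1/f = 1/d_o + 1/d_i = 1/(179) + 1/(114) = 0.01436, so f = 69.6 cm.
Since f is positive, the spherical mirror is concave.

f = 69.6 cm (concave)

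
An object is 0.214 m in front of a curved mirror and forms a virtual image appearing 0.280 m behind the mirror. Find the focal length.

f = 0.908 m (concave)

Virtual image ⇒ d_i = −0.280 m.
1/f = 1/d_o + 1/d_i = 1/(0.214) + 1/(-0.280) = 1.101, so f = 0.908 m.
Since f is positive, the curved mirror is concave.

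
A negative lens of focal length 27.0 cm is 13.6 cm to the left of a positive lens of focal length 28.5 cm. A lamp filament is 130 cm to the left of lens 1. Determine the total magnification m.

m = -0.657

f₁ = −27.0 cm (diverging).
Lens 1: 1/d_i1 = 1/(-27.0) − 1/(130) = -0.04473, so d_i1 = -22.36 cm; m₁ = −d_i1/d_o1 = +0.1720.
d_o2 = 13.6 − (-22.36) = 35.96 cm.
Lens 2: 1/d_i2 = 1/(28.5) − 1/(35.96) = 0.007279, so d_i2 = 137.4 cm; m₂ = −d_i2/d_o2 = -3.820.
m = m₁·m₂ = (+0.1720)(-3.820) = -0.657.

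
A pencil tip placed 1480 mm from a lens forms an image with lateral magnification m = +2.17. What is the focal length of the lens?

m = −d_i/d_o ⇒ d_i = −m·d_o = −(+2.17)·(1480) = -3212 mm.
1/f = 1/d_o + 1/d_i = 1/(1480) + 1/(-3212) = 0.0003643, so f = 2740 mm.
Since f is positive, the lens is converging.

f = 2740 mm (converging)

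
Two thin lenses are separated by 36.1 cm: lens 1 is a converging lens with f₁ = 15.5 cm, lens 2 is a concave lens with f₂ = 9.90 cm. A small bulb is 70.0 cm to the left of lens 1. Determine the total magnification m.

Lens 1: 1/d_i1 = 1/(15.5) − 1/(70.0) = 0.05023, so d_i1 = 19.91 cm; m₁ = −d_i1/d_o1 = -0.2844.
d_o2 = 36.1 − (19.91) = 16.19 cm.
f₂ = −9.90 cm (diverging).
Lens 2: 1/d_i2 = 1/(-9.90) − 1/(16.19) = -0.1628, so d_i2 = -6.143 cm; m₂ = −d_i2/d_o2 = +0.3795.
m = m₁·m₂ = (-0.2844)(+0.3795) = -0.108.

m = -0.108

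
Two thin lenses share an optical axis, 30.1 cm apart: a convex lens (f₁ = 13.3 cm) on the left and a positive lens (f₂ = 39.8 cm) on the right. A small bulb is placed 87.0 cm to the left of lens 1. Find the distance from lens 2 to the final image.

22.6 cm

Lens 1: 1/d_i1 = 1/f₁ − 1/d_o1 = 1/(13.3) − 1/(87.0) = 0.06369, so d_i1 = 15.70 cm.
The intermediate image is 15.70 cm to the right of lens 1, which is 30.1 − (15.70) = 14.40 cm to the left of lens 2, so d_o2 = +14.40 cm.
Lens 2: 1/d_i2 = 1/f₂ − 1/d_o2 = 1/(39.8) − 1/(14.40) = -0.04432, so d_i2 = -22.6 cm.
The final image is virtual, 22.6 cm to the left of lens 2 (overall magnification ≈ -0.28).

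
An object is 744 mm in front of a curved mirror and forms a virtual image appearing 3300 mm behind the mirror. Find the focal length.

Virtual image ⇒ d_i = −3300 mm.
1/f = 1/d_o + 1/d_i = 1/(744) + 1/(-3300) = 0.001041, so f = 961 mm.
Since f is positive, the curved mirror is concave.

f = 961 mm (concave)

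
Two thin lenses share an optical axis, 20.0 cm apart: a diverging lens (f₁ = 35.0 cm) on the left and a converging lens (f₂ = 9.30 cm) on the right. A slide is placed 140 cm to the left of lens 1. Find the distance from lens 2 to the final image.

11.5 cm

Lens 1 is diverging, so f₁ = −35.0 cm.
Lens 1: 1/d_i1 = 1/f₁ − 1/d_o1 = 1/(-35.0) − 1/(140) = -0.03571, so d_i1 = -28.00 cm.
The intermediate image is 28.00 cm to the left of lens 1 (virtual), which is 20.0 − (-28.00) = 48.00 cm to the left of lens 2, so d_o2 = +48.00 cm.
Lens 2: 1/d_i2 = 1/f₂ − 1/d_o2 = 1/(9.30) − 1/(48.00) = 0.08669, so d_i2 = 11.5 cm.
The final image is real, 11.5 cm to the right of lens 2 (overall magnification ≈ -0.048).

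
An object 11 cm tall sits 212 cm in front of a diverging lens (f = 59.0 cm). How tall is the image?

For a diverging lens, f = -59.0 cm.
1/d_i = 1/f − 1/d_o = 1/(-59.00) − 1/(212) = -0.02167, so d_i = -46.15 cm.
m = −d_i/d_o = +0.2177.
|h_i| = |m|·h_o = 0.2177 × 11 = 2.39 cm. The image is virtual, upright and reduced, on the same side as the object.

2.39 cm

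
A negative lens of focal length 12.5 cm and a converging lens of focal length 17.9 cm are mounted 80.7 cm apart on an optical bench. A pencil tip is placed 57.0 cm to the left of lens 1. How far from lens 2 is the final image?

Lens 1 is diverging, so f₁ = −12.5 cm.
Lens 1: 1/d_i1 = 1/f₁ − 1/d_o1 = 1/(-12.5) − 1/(57.0) = -0.09754, so d_i1 = -10.25 cm.
The intermediate image is 10.25 cm to the left of lens 1 (virtual), which is 80.7 − (-10.25) = 90.95 cm to the left of lens 2, so d_o2 = +90.95 cm.
Lens 2: 1/d_i2 = 1/f₂ − 1/d_o2 = 1/(17.9) − 1/(90.95) = 0.04487, so d_i2 = 22.3 cm.
The final image is real, 22.3 cm to the right of lens 2 (overall magnification ≈ -0.044).

22.3 cm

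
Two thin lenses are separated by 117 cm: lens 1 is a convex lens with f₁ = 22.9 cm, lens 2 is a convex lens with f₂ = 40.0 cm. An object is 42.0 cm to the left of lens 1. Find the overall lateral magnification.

Lens 1: 1/d_i1 = 1/(22.9) − 1/(42.0) = 0.01986, so d_i1 = 50.36 cm; m₁ = −d_i1/d_o1 = -1.199.
d_o2 = 117 − (50.36) = 66.64 cm.
Lens 2: 1/d_i2 = 1/(40.0) − 1/(66.64) = 0.009994, so d_i2 = 100.1 cm; m₂ = −d_i2/d_o2 = -1.502.
m = m₁·m₂ = (-1.199)(-1.502) = +1.80.

m = +1.80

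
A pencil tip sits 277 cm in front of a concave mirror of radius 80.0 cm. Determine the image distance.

46.8 cm

f = R/2 = 80.0/2 = 40.00 cm.
Mirror equation: 1/q = 1/f − 1/p = 1/(40.00) − 1/(277) = 0.02500 − 0.003610 = 0.02139, so q = 46.8 cm.
The image is real, inverted and reduced, in front of the mirror.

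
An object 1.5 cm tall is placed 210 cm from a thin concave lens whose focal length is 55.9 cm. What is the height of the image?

0.315 cm

For a concave lens, f = -55.9 cm.
1/d_i = 1/f − 1/d_o = 1/(-55.90) − 1/(210) = -0.02265, so d_i = -44.15 cm.
m = −d_i/d_o = +0.2102.
|h_i| = |m|·h_o = 0.2102 × 1.5 = 0.315 cm. The image is virtual, upright and reduced, on the same side as the object.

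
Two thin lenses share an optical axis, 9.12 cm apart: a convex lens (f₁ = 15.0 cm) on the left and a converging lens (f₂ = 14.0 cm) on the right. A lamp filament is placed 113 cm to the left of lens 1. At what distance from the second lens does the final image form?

5.16 cm

Lens 1: 1/d_i1 = 1/f₁ − 1/d_o1 = 1/(15.0) − 1/(113) = 0.05782, so d_i1 = 17.30 cm.
The intermediate image is 17.30 cm to the right of lens 1, which lies 8.180 cm to the right of lens 2 — a virtual object — so d_o2 = −8.180 cm.
Lens 2: 1/d_i2 = 1/f₂ − 1/d_o2 = 1/(14.0) − 1/(-8.180) = 0.1937, so d_i2 = 5.16 cm.
The final image is real, 5.16 cm to the right of lens 2 (overall magnification ≈ -0.097).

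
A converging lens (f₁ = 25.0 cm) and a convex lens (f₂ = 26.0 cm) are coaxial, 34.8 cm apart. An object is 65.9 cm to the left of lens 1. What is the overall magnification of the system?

Lens 1: 1/d_i1 = 1/(25.0) − 1/(65.9) = 0.02483, so d_i1 = 40.28 cm; m₁ = −d_i1/d_o1 = -0.6112.
d_o2 = 34.8 − (40.28) = -5.480 cm (virtual object).
Lens 2: 1/d_i2 = 1/(26.0) − 1/(-5.480) = 0.2209, so d_i2 = 4.526 cm; m₂ = −d_i2/d_o2 = +0.8259.
m = m₁·m₂ = (-0.6112)(+0.8259) = -0.505.

m = -0.505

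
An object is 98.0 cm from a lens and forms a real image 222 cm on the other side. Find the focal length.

f = 68.0 cm (converging)

Real image ⇒ d_i = +222 cm.
1/f = 1/d_o + 1/d_i = 1/(98.0) + 1/(222) = 0.01471, so f = 68.0 cm.
Since f is positive, the lens is converging.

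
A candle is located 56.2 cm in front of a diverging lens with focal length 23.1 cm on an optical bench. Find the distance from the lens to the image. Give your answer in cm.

16.4 cm

For a diverging lens, f = -23.1 cm.
Lens equation: 1/s_i = 1/f − 1/s_o = 1/(-23.10) − 1/(56.2) = -0.04329 − 0.01779 = -0.06108, so s_i = -16.4 cm.
The image is virtual, upright and reduced, on the same side as the object.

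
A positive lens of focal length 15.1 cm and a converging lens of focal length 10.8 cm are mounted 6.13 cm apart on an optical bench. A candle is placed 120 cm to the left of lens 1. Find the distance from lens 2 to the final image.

5.48 cm

Lens 1: 1/d_i1 = 1/f₁ − 1/d_o1 = 1/(15.1) − 1/(120) = 0.05789, so d_i1 = 17.27 cm.
The intermediate image is 17.27 cm to the right of lens 1, which lies 11.14 cm to the right of lens 2 — a virtual object — so d_o2 = −11.14 cm.
Lens 2: 1/d_i2 = 1/f₂ − 1/d_o2 = 1/(10.8) − 1/(-11.14) = 0.1824, so d_i2 = 5.48 cm.
The final image is real, 5.48 cm to the right of lens 2 (overall magnification ≈ -0.071).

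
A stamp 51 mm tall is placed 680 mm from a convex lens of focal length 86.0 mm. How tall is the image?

1/d_i = 1/f − 1/d_o = 1/(86.00) − 1/(680) = 0.01016, so d_i = 98.45 mm.
m = −d_i/d_o = -0.1448.
|h_i| = |m|·h_o = 0.1448 × 51 = 7.38 mm. The image is real, inverted and reduced, on the far side of the lens.

7.38 mm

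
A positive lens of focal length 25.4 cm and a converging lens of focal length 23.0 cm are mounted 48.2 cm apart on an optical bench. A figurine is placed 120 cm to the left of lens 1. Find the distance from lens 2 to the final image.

Lens 1: 1/d_i1 = 1/f₁ − 1/d_o1 = 1/(25.4) − 1/(120) = 0.03104, so d_i1 = 32.22 cm.
The intermediate image is 32.22 cm to the right of lens 1, which is 48.2 − (32.22) = 15.98 cm to the left of lens 2, so d_o2 = +15.98 cm.
Lens 2: 1/d_i2 = 1/f₂ − 1/d_o2 = 1/(23.0) − 1/(15.98) = -0.01910, so d_i2 = -52.4 cm.
The final image is virtual, 52.4 cm to the left of lens 2 (overall magnification ≈ -0.88).

52.4 cm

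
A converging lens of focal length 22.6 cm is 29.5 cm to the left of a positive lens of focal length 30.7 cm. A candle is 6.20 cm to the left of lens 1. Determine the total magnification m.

Lens 1: 1/d_i1 = 1/(22.6) − 1/(6.20) = -0.1170, so d_i1 = -8.544 cm; m₁ = −d_i1/d_o1 = +1.378.
d_o2 = 29.5 − (-8.544) = 38.04 cm.
Lens 2: 1/d_i2 = 1/(30.7) − 1/(38.04) = 0.006285, so d_i2 = 159.1 cm; m₂ = −d_i2/d_o2 = -4.183.
m = m₁·m₂ = (+1.378)(-4.183) = -5.76.

m = -5.76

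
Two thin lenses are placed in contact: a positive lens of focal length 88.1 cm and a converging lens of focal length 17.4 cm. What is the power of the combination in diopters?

P₁ = 1/f₁ = 1/(0.881 m) = +1.135 D; P₂ = 1/f₂ = 1/(0.174 m) = +5.747 D.
For thin lenses in contact, P = P₁ + P₂ = (+1.135) + (+5.747) = +6.88 D.

P = +6.88 D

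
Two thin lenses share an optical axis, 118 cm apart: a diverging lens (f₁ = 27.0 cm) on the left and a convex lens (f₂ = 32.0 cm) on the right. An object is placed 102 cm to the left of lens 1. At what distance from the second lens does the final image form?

Lens 1 is diverging, so f₁ = −27.0 cm.
Lens 1: 1/d_i1 = 1/f₁ − 1/d_o1 = 1/(-27.0) − 1/(102) = -0.04684, so d_i1 = -21.35 cm.
The intermediate image is 21.35 cm to the left of lens 1 (virtual), which is 118 − (-21.35) = 139.3 cm to the left of lens 2, so d_o2 = +139.3 cm.
Lens 2: 1/d_i2 = 1/f₂ − 1/d_o2 = 1/(32.0) − 1/(139.3) = 0.02407, so d_i2 = 41.5 cm.
The final image is real, 41.5 cm to the right of lens 2 (overall magnification ≈ -0.062).

41.5 cm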